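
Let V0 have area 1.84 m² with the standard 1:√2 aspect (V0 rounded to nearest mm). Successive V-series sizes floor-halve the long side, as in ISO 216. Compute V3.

Let V0's short side be w mm. w · w√2 = 1.84 m² = 1,840,000 mm², so w ≈ 1140.6 mm and w√2 ≈ 1613.1 mm → V0 = 1141 × 1613 mm.
V1: ⌊1613/2⌋ × 1141 = 806 × 1141 mm
V2: ⌊1141/2⌋ × 806 = 570 × 806 mm
V3: ⌊806/2⌋ × 570 = 403 × 570 mm

403 × 570 mm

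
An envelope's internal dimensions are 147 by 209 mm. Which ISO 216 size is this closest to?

A5 (148 × 210 mm)

Aspect ratio 209/147 ≈ 1.422 — close to the ISO √2 ≈ 1.414.
In the A-series (A0 area = 1 m²): A5 = 148 × 210 mm.
Off by 2 mm total — nearest standard size.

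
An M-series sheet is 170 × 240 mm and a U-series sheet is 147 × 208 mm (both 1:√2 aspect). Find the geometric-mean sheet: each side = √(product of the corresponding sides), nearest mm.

Short side: √(170 · 147) = √24990 ≈ 158.1 → 158 mm
Long side: √(240 · 208) = √49920 ≈ 223.4 → 223 mm

158 × 223 mm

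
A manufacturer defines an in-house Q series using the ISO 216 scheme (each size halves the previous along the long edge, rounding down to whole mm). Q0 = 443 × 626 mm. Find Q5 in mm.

78 × 110 mm

Q1: ⌊626/2⌋ × 443 = 313 × 443 mm
Q2: ⌊443/2⌋ × 313 = 221 × 313 mm
Q3: ⌊313/2⌋ × 221 = 156 × 221 mm
Q4: ⌊221/2⌋ × 156 = 110 × 156 mm
Q5: ⌊156/2⌋ × 110 = 78 × 110 mm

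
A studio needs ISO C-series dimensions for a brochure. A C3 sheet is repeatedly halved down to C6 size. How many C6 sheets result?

Each ISO step halves the sheet: 1 × C3 → 2 × C4 → 4 × C5 → 8 × C6
From C3 to C6 is 3 halving steps: 2^3 = 8.

8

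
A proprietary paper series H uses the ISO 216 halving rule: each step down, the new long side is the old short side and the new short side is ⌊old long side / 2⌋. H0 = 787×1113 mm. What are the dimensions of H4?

H1: ⌊1113/2⌋ × 787 = 556 × 787 mm
H2: ⌊787/2⌋ × 556 = 393 × 556 mm
H3: ⌊556/2⌋ × 393 = 278 × 393 mm
H4: ⌊393/2⌋ × 278 = 196 × 278 mm

196 × 278 mm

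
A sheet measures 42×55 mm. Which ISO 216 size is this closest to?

C9 (40 × 57 mm)

Aspect ratio 55/42 ≈ 1.310 (ISO target is √2 ≈ 1.414).
In the C-series (envelope sizes, between A and B): C9 = 40 × 57 mm.
Off by 4 mm total — nearest standard size.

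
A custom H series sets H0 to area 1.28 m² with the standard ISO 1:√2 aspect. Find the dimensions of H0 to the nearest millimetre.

Let the short side be w mm. Then w · w√2 = 1.28 m² = 1,280,000 mm².
w² = 1,280,000/√2, so w ≈ 951.4 mm; long side = w√2 ≈ 1345.4 mm.

951 × 1345 mm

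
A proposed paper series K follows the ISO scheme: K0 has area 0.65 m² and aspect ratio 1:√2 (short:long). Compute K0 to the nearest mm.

Let the short side be w mm. Then w · w√2 = 0.65 m² = 650,000 mm².
w² = 650,000/√2, so w ≈ 678.0 mm; long side = w√2 ≈ 958.8 mm.

678 × 959 mm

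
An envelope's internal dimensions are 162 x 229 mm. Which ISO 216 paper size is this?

C5 (162 × 229 mm)

Aspect ratio 229/162 ≈ 1.414 — close to the ISO √2 ≈ 1.414.
In the C-series (envelope sizes, between A and B): C5 = 162 × 229 mm.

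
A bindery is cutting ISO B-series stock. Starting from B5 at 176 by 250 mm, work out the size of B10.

31 × 44 mm

B6: ⌊250/2⌋ × 176 = 125 × 176 mm
B7: ⌊176/2⌋ × 125 = 88 × 125 mm
B8: ⌊125/2⌋ × 88 = 62 × 88 mm
B9: ⌊88/2⌋ × 62 = 44 × 62 mm
B10: ⌊62/2⌋ × 44 = 31 × 44 mm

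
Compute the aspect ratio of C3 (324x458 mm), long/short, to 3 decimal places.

1.414

458 / 324 = 1.414
Matches √2 ≈ 1.414 — the ISO 216 defining ratio.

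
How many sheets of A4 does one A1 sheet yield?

A1 = 594 × 841 mm; A4 = 210 × 297 mm.
Each halving step doubles the count; 3 steps from A1 to A4.
2^3 = 8.

8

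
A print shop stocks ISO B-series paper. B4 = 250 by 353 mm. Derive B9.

B5: ⌊353/2⌋ × 250 = 176 × 250 mm
B6: ⌊250/2⌋ × 176 = 125 × 176 mm
B7: ⌊176/2⌋ × 125 = 88 × 125 mm
B8: ⌊125/2⌋ × 88 = 62 × 88 mm
B9: ⌊88/2⌋ × 62 = 44 × 62 mm

44 × 62 mm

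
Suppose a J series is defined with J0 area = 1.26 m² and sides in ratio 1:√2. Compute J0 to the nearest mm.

944 × 1335 mm

Let the short side be w mm. Then w · w√2 = 1.26 m² = 1,260,000 mm².
w² = 1,260,000/√2, so w ≈ 943.9 mm; long side = w√2 ≈ 1334.9 mm.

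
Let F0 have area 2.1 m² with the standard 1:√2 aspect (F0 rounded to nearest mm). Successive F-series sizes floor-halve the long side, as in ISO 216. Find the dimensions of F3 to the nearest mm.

Let F0's short side be w mm. w · w√2 = 2.1 m² = 2,100,000 mm², so w ≈ 1218.6 mm and w√2 ≈ 1723.3 mm → F0 = 1219 × 1723 mm.
F1: ⌊1723/2⌋ × 1219 = 861 × 1219 mm
F2: ⌊1219/2⌋ × 861 = 609 × 861 mm
F3: ⌊861/2⌋ × 609 = 430 × 609 mm

430 × 609 mm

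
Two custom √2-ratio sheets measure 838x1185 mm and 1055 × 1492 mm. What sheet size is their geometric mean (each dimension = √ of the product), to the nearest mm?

Short side: √(838 · 1055) = √884090 ≈ 940.3 → 940 mm
Long side: √(1185 · 1492) = √1768020 ≈ 1329.7 → 1330 mm

940 × 1330 mm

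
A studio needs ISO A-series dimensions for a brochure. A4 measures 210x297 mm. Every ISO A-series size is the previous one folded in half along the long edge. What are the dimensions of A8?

A5: ⌊297/2⌋ × 210 = 148 × 210 mm
A6: ⌊210/2⌋ × 148 = 105 × 148 mm
A7: ⌊148/2⌋ × 105 = 74 × 105 mm
A8: ⌊105/2⌋ × 74 = 52 × 74 mm

52 × 74 mm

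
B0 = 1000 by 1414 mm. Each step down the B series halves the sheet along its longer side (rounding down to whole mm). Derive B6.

125 × 176 mm

B1: ⌊1414/2⌋ × 1000 = 707 × 1000 mm
B2: ⌊1000/2⌋ × 707 = 500 × 707 mm
B3: ⌊707/2⌋ × 500 = 353 × 500 mm
B4: ⌊500/2⌋ × 353 = 250 × 353 mm
B5: ⌊353/2⌋ × 250 = 176 × 250 mm
B6: ⌊250/2⌋ × 176 = 125 × 176 mm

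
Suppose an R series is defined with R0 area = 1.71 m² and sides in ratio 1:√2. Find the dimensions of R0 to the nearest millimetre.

1100 × 1555 mm

Let the short side be w mm. Then w · w√2 = 1.71 m² = 1,710,000 mm².
w² = 1,710,000/√2, so w ≈ 1099.6 mm; long side = w√2 ≈ 1555.1 mm.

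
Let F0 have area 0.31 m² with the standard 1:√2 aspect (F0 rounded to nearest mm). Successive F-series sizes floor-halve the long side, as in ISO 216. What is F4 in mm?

Let F0's short side be w mm. w · w√2 = 0.31 m² = 310,000 mm², so w ≈ 468.2 mm and w√2 ≈ 662.1 mm → F0 = 468 × 662 mm.
F1: ⌊662/2⌋ × 468 = 331 × 468 mm
F2: ⌊468/2⌋ × 331 = 234 × 331 mm
F3: ⌊331/2⌋ × 234 = 165 × 234 mm
F4: ⌊234/2⌋ × 165 = 117 × 165 mm

117 × 165 mm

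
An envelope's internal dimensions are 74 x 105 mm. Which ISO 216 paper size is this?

Aspect ratio 105/74 ≈ 1.419 — close to the ISO √2 ≈ 1.414.
In the A-series (A0 area = 1 m²): A7 = 74 × 105 mm.

A7 (74 × 105 mm)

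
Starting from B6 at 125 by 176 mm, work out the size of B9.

B7: ⌊176/2⌋ × 125 = 88 × 125 mm
B8: ⌊125/2⌋ × 88 = 62 × 88 mm
B9: ⌊88/2⌋ × 62 = 44 × 62 mm

44 × 62 mm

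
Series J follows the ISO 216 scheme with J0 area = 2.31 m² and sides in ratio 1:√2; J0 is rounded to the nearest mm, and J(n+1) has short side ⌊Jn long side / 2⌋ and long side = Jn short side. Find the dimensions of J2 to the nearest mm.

Let J0's short side be w mm. w · w√2 = 2.31 m² = 2,310,000 mm², so w ≈ 1278.1 mm and w√2 ≈ 1807.4 mm → J0 = 1278 × 1807 mm.
J1: ⌊1807/2⌋ × 1278 = 903 × 1278 mm
J2: ⌊1278/2⌋ × 903 = 639 × 903 mm

639 × 903 mm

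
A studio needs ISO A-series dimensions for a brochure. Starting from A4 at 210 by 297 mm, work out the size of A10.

A5: ⌊297/2⌋ × 210 = 148 × 210 mm
A6: ⌊210/2⌋ × 148 = 105 × 148 mm
A7: ⌊148/2⌋ × 105 = 74 × 105 mm
A8: ⌊105/2⌋ × 74 = 52 × 74 mm
A9: ⌊74/2⌋ × 52 = 37 × 52 mm
A10: ⌊52/2⌋ × 37 = 26 × 37 mm

26 × 37 mm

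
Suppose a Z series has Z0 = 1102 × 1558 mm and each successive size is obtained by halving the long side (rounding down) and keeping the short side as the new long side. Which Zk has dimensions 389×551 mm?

Z0: 1102 × 1558 mm
Z1: 779 × 1102 mm
Z2: 551 × 779 mm
Z3: 389 × 551 mm
Z4: 275 × 389 mm
→ matches Z3.

Z3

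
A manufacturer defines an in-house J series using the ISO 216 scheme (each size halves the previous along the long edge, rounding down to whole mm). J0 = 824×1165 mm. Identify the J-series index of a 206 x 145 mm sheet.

J5

J0: 824 × 1165 mm
J1: 582 × 824 mm
J2: 412 × 582 mm
J3: 291 × 412 mm
J4: 206 × 291 mm
J5: 145 × 206 mm
J6: 103 × 145 mm
→ matches J5.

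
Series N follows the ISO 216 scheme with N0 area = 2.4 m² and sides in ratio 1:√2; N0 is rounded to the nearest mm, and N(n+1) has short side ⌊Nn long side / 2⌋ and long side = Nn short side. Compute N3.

Let N0's short side be w mm. w · w√2 = 2.4 m² = 2,400,000 mm², so w ≈ 1302.7 mm and w√2 ≈ 1842.3 mm → N0 = 1303 × 1842 mm.
N1: ⌊1842/2⌋ × 1303 = 921 × 1303 mm
N2: ⌊1303/2⌋ × 921 = 651 × 921 mm
N3: ⌊921/2⌋ × 651 = 460 × 651 mm

460 × 651 mm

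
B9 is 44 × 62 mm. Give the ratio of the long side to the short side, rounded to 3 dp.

1.409

62 / 44 = 1.409
ISO 216 targets √2 ≈ 1.414; the -0.005 deviation is from mm rounding.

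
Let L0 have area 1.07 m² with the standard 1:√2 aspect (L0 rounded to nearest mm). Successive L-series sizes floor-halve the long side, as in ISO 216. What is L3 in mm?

Let L0's short side be w mm. w · w√2 = 1.07 m² = 1,070,000 mm², so w ≈ 869.8 mm and w√2 ≈ 1230.1 mm → L0 = 870 × 1230 mm.
L1: ⌊1230/2⌋ × 870 = 615 × 870 mm
L2: ⌊870/2⌋ × 615 = 435 × 615 mm
L3: ⌊615/2⌋ × 435 = 307 × 435 mm

307 × 435 mm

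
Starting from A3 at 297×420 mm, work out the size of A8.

A4: ⌊420/2⌋ × 297 = 210 × 297 mm
A5: ⌊297/2⌋ × 210 = 148 × 210 mm
A6: ⌊210/2⌋ × 148 = 105 × 148 mm
A7: ⌊148/2⌋ × 105 = 74 × 105 mm
A8: ⌊105/2⌋ × 74 = 52 × 74 mm

52 × 74 mm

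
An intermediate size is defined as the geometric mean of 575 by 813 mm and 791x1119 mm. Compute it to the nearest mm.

674 × 954 mm

Short side: √(575 · 791) = √454825 ≈ 674.4 → 674 mm
Long side: √(813 · 1119) = √909747 ≈ 953.8 → 954 mm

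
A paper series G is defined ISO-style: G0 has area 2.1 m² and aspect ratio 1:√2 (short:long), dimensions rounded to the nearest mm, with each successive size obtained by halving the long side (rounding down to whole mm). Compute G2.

Let G0's short side be w mm. w · w√2 = 2.1 m² = 2,100,000 mm², so w ≈ 1218.6 mm and w√2 ≈ 1723.3 mm → G0 = 1219 × 1723 mm.
G1: ⌊1723/2⌋ × 1219 = 861 × 1219 mm
G2: ⌊1219/2⌋ × 861 = 609 × 861 mm

609 × 861 mm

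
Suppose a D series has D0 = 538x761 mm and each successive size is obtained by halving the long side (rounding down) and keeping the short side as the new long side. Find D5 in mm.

95 × 134 mm

D1: ⌊761/2⌋ × 538 = 380 × 538 mm
D2: ⌊538/2⌋ × 380 = 269 × 380 mm
D3: ⌊380/2⌋ × 269 = 190 × 269 mm
D4: ⌊269/2⌋ × 190 = 134 × 190 mm
D5: ⌊190/2⌋ × 134 = 95 × 134 mm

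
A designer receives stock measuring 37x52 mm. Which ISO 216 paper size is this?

A9 (37 × 52 mm)

Aspect ratio 52/37 ≈ 1.405 — close to the ISO √2 ≈ 1.414.
In the A-series (A0 area = 1 m²): A9 = 37 × 52 mm.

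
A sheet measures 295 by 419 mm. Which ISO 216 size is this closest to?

A3 (297 × 420 mm)

Aspect ratio 419/295 ≈ 1.420 — close to the ISO √2 ≈ 1.414.
In the A-series (A0 area = 1 m²): A3 = 297 × 420 mm.
Off by 3 mm total — nearest standard size.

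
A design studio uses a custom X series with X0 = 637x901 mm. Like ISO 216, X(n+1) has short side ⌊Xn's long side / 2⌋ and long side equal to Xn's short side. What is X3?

X1: ⌊901/2⌋ × 637 = 450 × 637 mm
X2: ⌊637/2⌋ × 450 = 318 × 450 mm
X3: ⌊450/2⌋ × 318 = 225 × 318 mm

225 × 318 mm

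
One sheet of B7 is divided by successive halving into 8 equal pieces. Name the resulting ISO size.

8 = 2^3, so 3 halving steps.
B7 → B8 → … → B10 after 3 steps.

B10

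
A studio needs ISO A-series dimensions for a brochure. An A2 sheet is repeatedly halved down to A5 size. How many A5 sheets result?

Each ISO step halves the sheet: 1 × A2 → 2 × A3 → 4 × A4 → 8 × A5
From A2 to A5 is 3 halving steps: 2^3 = 8.

8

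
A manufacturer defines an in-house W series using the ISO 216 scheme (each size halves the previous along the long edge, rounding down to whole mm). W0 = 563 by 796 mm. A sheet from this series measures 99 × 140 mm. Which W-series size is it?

W5

W0: 563 × 796 mm
W1: 398 × 563 mm
W2: 281 × 398 mm
W3: 199 × 281 mm
W4: 140 × 199 mm
W5: 99 × 140 mm
W6: 70 × 99 mm
→ matches W5.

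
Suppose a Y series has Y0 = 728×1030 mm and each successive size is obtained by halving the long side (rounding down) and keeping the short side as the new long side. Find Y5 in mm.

Y1: ⌊1030/2⌋ × 728 = 515 × 728 mm
Y2: ⌊728/2⌋ × 515 = 364 × 515 mm
Y3: ⌊515/2⌋ × 364 = 257 × 364 mm
Y4: ⌊364/2⌋ × 257 = 182 × 257 mm
Y5: ⌊257/2⌋ × 182 = 128 × 182 mm

128 × 182 mm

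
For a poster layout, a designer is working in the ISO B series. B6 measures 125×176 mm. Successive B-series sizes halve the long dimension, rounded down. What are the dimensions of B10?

31 × 44 mm

B7: ⌊176/2⌋ × 125 = 88 × 125 mm
B8: ⌊125/2⌋ × 88 = 62 × 88 mm
B9: ⌊88/2⌋ × 62 = 44 × 62 mm
B10: ⌊62/2⌋ × 44 = 31 × 44 mm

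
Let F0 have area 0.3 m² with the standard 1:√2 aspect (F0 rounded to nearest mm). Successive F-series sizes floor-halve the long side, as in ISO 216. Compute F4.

115 × 162 mm

Let F0's short side be w mm. w · w√2 = 0.3 m² = 300,000 mm², so w ≈ 460.6 mm and w√2 ≈ 651.4 mm → F0 = 461 × 651 mm.
F1: ⌊651/2⌋ × 461 = 325 × 461 mm
F2: ⌊461/2⌋ × 325 = 230 × 325 mm
F3: ⌊325/2⌋ × 230 = 162 × 230 mm
F4: ⌊230/2⌋ × 162 = 115 × 162 mm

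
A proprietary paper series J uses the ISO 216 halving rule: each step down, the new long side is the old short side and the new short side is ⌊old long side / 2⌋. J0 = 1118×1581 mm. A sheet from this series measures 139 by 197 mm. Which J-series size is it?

J6

J0: 1118 × 1581 mm
J1: 790 × 1118 mm
J2: 559 × 790 mm
J3: 395 × 559 mm
J4: 279 × 395 mm
J5: 197 × 279 mm
J6: 139 × 197 mm
J7: 98 × 139 mm
→ matches J6.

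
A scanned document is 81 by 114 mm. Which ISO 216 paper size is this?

Aspect ratio 114/81 ≈ 1.407 — close to the ISO √2 ≈ 1.414.
In the C-series (envelope sizes, between A and B): C7 = 81 × 114 mm.

C7 (81 × 114 mm)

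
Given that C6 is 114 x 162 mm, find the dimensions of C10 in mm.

C7: ⌊162/2⌋ × 114 = 81 × 114 mm
C8: ⌊114/2⌋ × 81 = 57 × 81 mm
C9: ⌊81/2⌋ × 57 = 40 × 57 mm
C10: ⌊57/2⌋ × 40 = 28 × 40 mm

28 × 40 mm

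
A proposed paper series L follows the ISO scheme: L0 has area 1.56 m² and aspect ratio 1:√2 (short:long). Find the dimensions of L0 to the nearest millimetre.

Let the short side be w mm. Then w · w√2 = 1.56 m² = 1,560,000 mm².
w² = 1,560,000/√2, so w ≈ 1050.3 mm; long side = w√2 ≈ 1485.3 mm.

1050 × 1485 mm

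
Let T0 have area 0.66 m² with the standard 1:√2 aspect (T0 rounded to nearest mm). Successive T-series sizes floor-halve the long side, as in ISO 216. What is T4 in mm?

170 × 241 mm

Let T0's short side be w mm. w · w√2 = 0.66 m² = 660,000 mm², so w ≈ 683.1 mm and w√2 ≈ 966.1 mm → T0 = 683 × 966 mm.
T1: ⌊966/2⌋ × 683 = 483 × 683 mm
T2: ⌊683/2⌋ × 483 = 341 × 483 mm
T3: ⌊483/2⌋ × 341 = 241 × 341 mm
T4: ⌊341/2⌋ × 241 = 170 × 241 mm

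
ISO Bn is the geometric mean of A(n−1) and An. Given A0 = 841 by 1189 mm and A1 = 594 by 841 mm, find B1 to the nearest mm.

Short side: √(841 · 594) = √499554 ≈ 706.8 → 707 mm
Long side: √(1189 · 841) = √999949 ≈ 1000.0 → 1000 mm

707 × 1000 mm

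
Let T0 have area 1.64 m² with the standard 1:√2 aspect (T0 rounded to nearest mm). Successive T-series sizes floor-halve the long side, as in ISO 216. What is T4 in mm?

Let T0's short side be w mm. w · w√2 = 1.64 m² = 1,640,000 mm², so w ≈ 1076.9 mm and w√2 ≈ 1522.9 mm → T0 = 1077 × 1523 mm.
T1: ⌊1523/2⌋ × 1077 = 761 × 1077 mm
T2: ⌊1077/2⌋ × 761 = 538 × 761 mm
T3: ⌊761/2⌋ × 538 = 380 × 538 mm
T4: ⌊538/2⌋ × 380 = 269 × 380 mm

269 × 380 mm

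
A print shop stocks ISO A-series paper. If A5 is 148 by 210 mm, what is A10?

26 × 37 mm

A6: ⌊210/2⌋ × 148 = 105 × 148 mm
A7: ⌊148/2⌋ × 105 = 74 × 105 mm
A8: ⌊105/2⌋ × 74 = 52 × 74 mm
A9: ⌊74/2⌋ × 52 = 37 × 52 mm
A10: ⌊52/2⌋ × 37 = 26 × 37 mm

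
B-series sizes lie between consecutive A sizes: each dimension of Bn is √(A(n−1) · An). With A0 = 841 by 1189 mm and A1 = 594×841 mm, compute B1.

Short side: √(841 · 594) = √499554 ≈ 706.8 → 707 mm
Long side: √(1189 · 841) = √999949 ≈ 1000.0 → 1000 mm

707 × 1000 mm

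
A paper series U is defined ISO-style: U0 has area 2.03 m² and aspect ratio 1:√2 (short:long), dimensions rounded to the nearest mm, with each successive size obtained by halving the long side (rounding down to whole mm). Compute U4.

Let U0's short side be w mm. w · w√2 = 2.03 m² = 2,030,000 mm², so w ≈ 1198.1 mm and w√2 ≈ 1694.4 mm → U0 = 1198 × 1694 mm.
U1: ⌊1694/2⌋ × 1198 = 847 × 1198 mm
U2: ⌊1198/2⌋ × 847 = 599 × 847 mm
U3: ⌊847/2⌋ × 599 = 423 × 599 mm
U4: ⌊599/2⌋ × 423 = 299 × 423 mm

299 × 423 mm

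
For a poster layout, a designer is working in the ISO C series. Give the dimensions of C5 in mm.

C0 = 917 × 1297 mm (C0 is the geometric mean of A0 and B0, aspect 1:√2).
C1: ⌊1297/2⌋ × 917 = 648 × 917 mm
C2: ⌊917/2⌋ × 648 = 458 × 648 mm
C3: ⌊648/2⌋ × 458 = 324 × 458 mm
C4: ⌊458/2⌋ × 324 = 229 × 324 mm
C5: ⌊324/2⌋ × 229 = 162 × 229 mm

162 × 229 mm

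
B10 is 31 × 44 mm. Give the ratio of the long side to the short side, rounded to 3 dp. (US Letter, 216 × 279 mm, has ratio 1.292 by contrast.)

1.419

44 / 31 = 1.419
ISO 216 targets √2 ≈ 1.414; the +0.005 deviation is from mm rounding.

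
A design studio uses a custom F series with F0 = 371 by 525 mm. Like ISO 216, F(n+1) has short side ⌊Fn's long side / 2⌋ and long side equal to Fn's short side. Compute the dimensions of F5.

65 × 92 mm

F1: ⌊525/2⌋ × 371 = 262 × 371 mm
F2: ⌊371/2⌋ × 262 = 185 × 262 mm
F3: ⌊262/2⌋ × 185 = 131 × 185 mm
F4: ⌊185/2⌋ × 131 = 92 × 131 mm
F5: ⌊131/2⌋ × 92 = 65 × 92 mm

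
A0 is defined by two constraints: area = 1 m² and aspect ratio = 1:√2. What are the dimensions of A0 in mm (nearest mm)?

Let the short side be w mm. Then the long side is w√2 and w · w√2 = 10⁶ mm².
w² = 10⁶/√2, so w = 1000 / 2^(1/4) ≈ 840.9 mm; long side = 1000 · 2^(1/4) ≈ 1189.2 mm.

841 × 1189 mm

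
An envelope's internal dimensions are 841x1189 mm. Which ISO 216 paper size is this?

A0 (841 × 1189 mm)

Aspect ratio 1189/841 ≈ 1.414 — close to the ISO √2 ≈ 1.414.
In the A-series (A0 area = 1 m²): A0 = 841 × 1189 mm.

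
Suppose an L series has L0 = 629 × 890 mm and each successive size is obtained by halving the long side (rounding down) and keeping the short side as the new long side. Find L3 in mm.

222 × 314 mm

L1: ⌊890/2⌋ × 629 = 445 × 629 mm
L2: ⌊629/2⌋ × 445 = 314 × 445 mm
L3: ⌊445/2⌋ × 314 = 222 × 314 mm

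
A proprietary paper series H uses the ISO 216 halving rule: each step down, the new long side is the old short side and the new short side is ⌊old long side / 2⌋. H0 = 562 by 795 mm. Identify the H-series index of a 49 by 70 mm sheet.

H0: 562 × 795 mm
H1: 397 × 562 mm
H2: 281 × 397 mm
H3: 198 × 281 mm
H4: 140 × 198 mm
H5: 99 × 140 mm
H6: 70 × 99 mm
H7: 49 × 70 mm
H8: 35 × 49 mm
→ matches H7.

H7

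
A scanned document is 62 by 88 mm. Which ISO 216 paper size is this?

B8 (62 × 88 mm)

Aspect ratio 88/62 ≈ 1.419 — close to the ISO √2 ≈ 1.414.
In the B-series (B0 = 1000 × 1414 mm): B8 = 62 × 88 mm.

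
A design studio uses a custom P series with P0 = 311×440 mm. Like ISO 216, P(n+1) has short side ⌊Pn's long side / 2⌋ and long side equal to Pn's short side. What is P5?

P1 = 220 × 311 mm (from P0 by 1 halving).
P2: ⌊311/2⌋ × 220 = 155 × 220 mm
P3: ⌊220/2⌋ × 155 = 110 × 155 mm
P4: ⌊155/2⌋ × 110 = 77 × 110 mm
P5: ⌊110/2⌋ × 77 = 55 × 77 mm

55 × 77 mm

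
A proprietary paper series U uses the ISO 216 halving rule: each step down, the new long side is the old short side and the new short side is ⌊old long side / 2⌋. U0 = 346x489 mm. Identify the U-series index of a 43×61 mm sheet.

U6

U0: 346 × 489 mm
U1: 244 × 346 mm
U2: 173 × 244 mm
U3: 122 × 173 mm
U4: 86 × 122 mm
U5: 61 × 86 mm
U6: 43 × 61 mm
U7: 30 × 43 mm
→ matches U6.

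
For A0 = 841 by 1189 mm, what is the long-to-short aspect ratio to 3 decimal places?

1189 / 841 = 1.414
Matches √2 ≈ 1.414 — the ISO 216 defining ratio.

1.414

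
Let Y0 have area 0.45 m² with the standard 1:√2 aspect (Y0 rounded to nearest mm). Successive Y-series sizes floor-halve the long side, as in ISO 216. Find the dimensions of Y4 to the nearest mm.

Let Y0's short side be w mm. w · w√2 = 0.45 m² = 450,000 mm², so w ≈ 564.1 mm and w√2 ≈ 797.7 mm → Y0 = 564 × 798 mm.
Y1: ⌊798/2⌋ × 564 = 399 × 564 mm
Y2: ⌊564/2⌋ × 399 = 282 × 399 mm
Y3: ⌊399/2⌋ × 282 = 199 × 282 mm
Y4: ⌊282/2⌋ × 199 = 141 × 199 mm

141 × 199 mm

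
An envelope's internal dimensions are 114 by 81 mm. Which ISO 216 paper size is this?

C7 (81 × 114 mm)

Aspect ratio 114/81 ≈ 1.407 — close to the ISO √2 ≈ 1.414.
In the C-series (envelope sizes, between A and B): C7 = 81 × 114 mm.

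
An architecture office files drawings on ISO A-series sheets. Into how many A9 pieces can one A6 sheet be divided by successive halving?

8

A6 = 105 × 148 mm; A9 = 37 × 52 mm.
Each halving step doubles the count; 3 steps from A6 to A9.
2^3 = 8.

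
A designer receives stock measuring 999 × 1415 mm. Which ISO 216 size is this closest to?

Aspect ratio 1415/999 ≈ 1.416 — close to the ISO √2 ≈ 1.414.
In the B-series (B0 = 1000 × 1414 mm): B0 = 1000 × 1414 mm.
Off by 2 mm total — nearest standard size.

B0 (1000 × 1414 mm)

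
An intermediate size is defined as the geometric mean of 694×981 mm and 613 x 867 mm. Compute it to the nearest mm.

Short side: √(694 · 613) = √425422 ≈ 652.2 → 652 mm
Long side: √(981 · 867) = √850527 ≈ 922.2 → 922 mm

652 × 922 mm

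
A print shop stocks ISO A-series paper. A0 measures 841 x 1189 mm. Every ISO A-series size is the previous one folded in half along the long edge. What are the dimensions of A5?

148 × 210 mm

A1: ⌊1189/2⌋ × 841 = 594 × 841 mm
A2: ⌊841/2⌋ × 594 = 420 × 594 mm
A3: ⌊594/2⌋ × 420 = 297 × 420 mm
A4: ⌊420/2⌋ × 297 = 210 × 297 mm
A5: ⌊297/2⌋ × 210 = 148 × 210 mm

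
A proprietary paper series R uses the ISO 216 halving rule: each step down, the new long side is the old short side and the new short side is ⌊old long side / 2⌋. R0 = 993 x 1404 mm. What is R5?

R1: ⌊1404/2⌋ × 993 = 702 × 993 mm
R2: ⌊993/2⌋ × 702 = 496 × 702 mm
R3: ⌊702/2⌋ × 496 = 351 × 496 mm
R4: ⌊496/2⌋ × 351 = 248 × 351 mm
R5: ⌊351/2⌋ × 248 = 175 × 248 mm

175 × 248 mm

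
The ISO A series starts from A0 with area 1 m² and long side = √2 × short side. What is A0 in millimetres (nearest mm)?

Let the short side be w mm. Then the long side is w√2 and w · w√2 = 10⁶ mm².
w² = 10⁶/√2, so w = 1000 / 2^(1/4) ≈ 840.9 mm; long side = 1000 · 2^(1/4) ≈ 1189.2 mm.

841 × 1189 mm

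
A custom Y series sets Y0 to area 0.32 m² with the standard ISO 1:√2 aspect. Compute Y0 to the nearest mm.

Let the short side be w mm. Then w · w√2 = 0.32 m² = 320,000 mm².
w² = 320,000/√2, so w ≈ 475.7 mm; long side = w√2 ≈ 672.7 mm.

476 × 673 mm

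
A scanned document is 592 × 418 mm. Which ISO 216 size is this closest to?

Aspect ratio 592/418 ≈ 1.416 — close to the ISO √2 ≈ 1.414.
In the A-series (A0 area = 1 m²): A2 = 420 × 594 mm.
Off by 4 mm total — nearest standard size.

A2 (420 × 594 mm)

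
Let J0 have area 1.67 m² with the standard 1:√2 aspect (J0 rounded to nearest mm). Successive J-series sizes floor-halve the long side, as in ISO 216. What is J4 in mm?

Let J0's short side be w mm. w · w√2 = 1.67 m² = 1,670,000 mm², so w ≈ 1086.7 mm and w√2 ≈ 1536.8 mm → J0 = 1087 × 1537 mm.
J1: ⌊1537/2⌋ × 1087 = 768 × 1087 mm
J2: ⌊1087/2⌋ × 768 = 543 × 768 mm
J3: ⌊768/2⌋ × 543 = 384 × 543 mm
J4: ⌊543/2⌋ × 384 = 271 × 384 mm

271 × 384 mm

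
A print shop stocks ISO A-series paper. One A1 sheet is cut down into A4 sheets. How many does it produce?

Each ISO step halves the sheet: 1 × A1 → 2 × A2 → 4 × A3 → 8 × A4
From A1 to A4 is 3 halving steps: 2^3 = 8.

8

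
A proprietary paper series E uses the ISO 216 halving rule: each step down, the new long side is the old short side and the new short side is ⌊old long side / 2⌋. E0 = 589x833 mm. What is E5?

104 × 147 mm

E1: ⌊833/2⌋ × 589 = 416 × 589 mm
E2: ⌊589/2⌋ × 416 = 294 × 416 mm
E3: ⌊416/2⌋ × 294 = 208 × 294 mm
E4: ⌊294/2⌋ × 208 = 147 × 208 mm
E5: ⌊208/2⌋ × 147 = 104 × 147 mm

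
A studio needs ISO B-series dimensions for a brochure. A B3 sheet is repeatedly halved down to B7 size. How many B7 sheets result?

Each ISO step halves the sheet: 1 × B3 → 2 × B4 → 4 × B5 → 8 × B6 → …
From B3 to B7 is 4 halving steps: 2^4 = 16.

16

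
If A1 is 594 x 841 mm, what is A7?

A2: ⌊841/2⌋ × 594 = 420 × 594 mm
A3: ⌊594/2⌋ × 420 = 297 × 420 mm
A4: ⌊420/2⌋ × 297 = 210 × 297 mm
A5: ⌊297/2⌋ × 210 = 148 × 210 mm
A6: ⌊210/2⌋ × 148 = 105 × 148 mm
A7: ⌊148/2⌋ × 105 = 74 × 105 mm

74 × 105 mm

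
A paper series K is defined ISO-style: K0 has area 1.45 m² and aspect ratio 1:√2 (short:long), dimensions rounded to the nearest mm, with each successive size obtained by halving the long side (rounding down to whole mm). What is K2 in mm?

506 × 716 mm

Let K0's short side be w mm. w · w√2 = 1.45 m² = 1,450,000 mm², so w ≈ 1012.6 mm and w√2 ≈ 1432.0 mm → K0 = 1013 × 1432 mm.
K1: ⌊1432/2⌋ × 1013 = 716 × 1013 mm
K2: ⌊1013/2⌋ × 716 = 506 × 716 mm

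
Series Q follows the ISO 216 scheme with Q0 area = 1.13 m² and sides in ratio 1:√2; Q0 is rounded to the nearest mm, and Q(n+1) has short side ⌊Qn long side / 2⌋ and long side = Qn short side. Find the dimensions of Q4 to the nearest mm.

223 × 316 mm

Let Q0's short side be w mm. w · w√2 = 1.13 m² = 1,130,000 mm², so w ≈ 893.9 mm and w√2 ≈ 1264.1 mm → Q0 = 894 × 1264 mm.
Q1: ⌊1264/2⌋ × 894 = 632 × 894 mm
Q2: ⌊894/2⌋ × 632 = 447 × 632 mm
Q3: ⌊632/2⌋ × 447 = 316 × 447 mm
Q4: ⌊447/2⌋ × 316 = 223 × 316 mm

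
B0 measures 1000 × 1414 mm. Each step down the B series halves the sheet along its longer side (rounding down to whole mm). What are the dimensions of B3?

353 × 500 mm

B1: ⌊1414/2⌋ × 1000 = 707 × 1000 mm
B2: ⌊1000/2⌋ × 707 = 500 × 707 mm
B3: ⌊707/2⌋ × 500 = 353 × 500 mm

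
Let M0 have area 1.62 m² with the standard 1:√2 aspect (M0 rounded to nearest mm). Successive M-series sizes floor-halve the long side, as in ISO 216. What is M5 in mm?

Let M0's short side be w mm. w · w√2 = 1.62 m² = 1,620,000 mm², so w ≈ 1070.3 mm and w√2 ≈ 1513.6 mm → M0 = 1070 × 1514 mm.
M1: ⌊1514/2⌋ × 1070 = 757 × 1070 mm
M2: ⌊1070/2⌋ × 757 = 535 × 757 mm
M3: ⌊757/2⌋ × 535 = 378 × 535 mm
M4: ⌊535/2⌋ × 378 = 267 × 378 mm
M5: ⌊378/2⌋ × 267 = 189 × 267 mm

189 × 267 mm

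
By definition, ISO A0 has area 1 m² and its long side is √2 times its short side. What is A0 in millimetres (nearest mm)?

841 × 1189 mm

Let the short side be w mm. Then the long side is w√2 and w · w√2 = 10⁶ mm².
w² = 10⁶/√2, so w = 1000 / 2^(1/4) ≈ 840.9 mm; long side = 1000 · 2^(1/4) ≈ 1189.2 mm.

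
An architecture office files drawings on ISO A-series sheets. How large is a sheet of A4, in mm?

A0 = 841 × 1189 mm (A0 has area 1 m², aspect 1:√2).
A1: ⌊1189/2⌋ × 841 = 594 × 841 mm
A2: ⌊841/2⌋ × 594 = 420 × 594 mm
A3: ⌊594/2⌋ × 420 = 297 × 420 mm
A4: ⌊420/2⌋ × 297 = 210 × 297 mm

210 × 297 mm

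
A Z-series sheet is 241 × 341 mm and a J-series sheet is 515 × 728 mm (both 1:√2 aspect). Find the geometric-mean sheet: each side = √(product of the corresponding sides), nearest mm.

352 × 498 mm

Short side: √(241 · 515) = √124115 ≈ 352.3 → 352 mm
Long side: √(341 · 728) = √248248 ≈ 498.2 → 498 mm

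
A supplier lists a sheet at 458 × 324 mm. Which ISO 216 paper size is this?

Aspect ratio 458/324 ≈ 1.414 — close to the ISO √2 ≈ 1.414.
In the C-series (envelope sizes, between A and B): C3 = 324 × 458 mm.

C3 (324 × 458 mm)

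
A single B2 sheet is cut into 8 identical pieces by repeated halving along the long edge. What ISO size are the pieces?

B5

8 = 2^3, so 3 halving steps.
B2 → B3 → … → B5 after 3 steps.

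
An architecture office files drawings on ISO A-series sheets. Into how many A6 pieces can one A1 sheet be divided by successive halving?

32

Each ISO step halves the sheet: 1 × A1 → 2 × A2 → 4 × A3 → 8 × A4 → …
From A1 to A6 is 5 halving steps: 2^5 = 32.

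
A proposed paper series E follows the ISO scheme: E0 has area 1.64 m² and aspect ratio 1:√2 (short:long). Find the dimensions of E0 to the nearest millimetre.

1077 × 1523 mm

Let the short side be w mm. Then w · w√2 = 1.64 m² = 1,640,000 mm².
w² = 1,640,000/√2, so w ≈ 1076.9 mm; long side = w√2 ≈ 1522.9 mm.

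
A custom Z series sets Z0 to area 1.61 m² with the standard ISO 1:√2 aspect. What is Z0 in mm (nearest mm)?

1067 × 1509 mm

Let the short side be w mm. Then w · w√2 = 1.61 m² = 1,610,000 mm².
w² = 1,610,000/√2, so w ≈ 1067.0 mm; long side = w√2 ≈ 1508.9 mm.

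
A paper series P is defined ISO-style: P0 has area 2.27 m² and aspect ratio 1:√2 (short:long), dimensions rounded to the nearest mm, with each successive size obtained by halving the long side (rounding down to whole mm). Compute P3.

Let P0's short side be w mm. w · w√2 = 2.27 m² = 2,270,000 mm², so w ≈ 1266.9 mm and w√2 ≈ 1791.7 mm → P0 = 1267 × 1792 mm.
P1: ⌊1792/2⌋ × 1267 = 896 × 1267 mm
P2: ⌊1267/2⌋ × 896 = 633 × 896 mm
P3: ⌊896/2⌋ × 633 = 448 × 633 mm

448 × 633 mm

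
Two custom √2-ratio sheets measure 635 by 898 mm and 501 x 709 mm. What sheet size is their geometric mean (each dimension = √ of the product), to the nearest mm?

Short side: √(635 · 501) = √318135 ≈ 564.0 → 564 mm
Long side: √(898 · 709) = √636682 ≈ 797.9 → 798 mm

564 × 798 mm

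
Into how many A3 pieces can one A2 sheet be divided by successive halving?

Each ISO step halves the sheet: 1 × A2 → 2 × A3
From A2 to A3 is 1 halving step: 2^1 = 2.

2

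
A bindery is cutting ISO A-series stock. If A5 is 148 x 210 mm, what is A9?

A6: ⌊210/2⌋ × 148 = 105 × 148 mm
A7: ⌊148/2⌋ × 105 = 74 × 105 mm
A8: ⌊105/2⌋ × 74 = 52 × 74 mm
A9: ⌊74/2⌋ × 52 = 37 × 52 mm

37 × 52 mm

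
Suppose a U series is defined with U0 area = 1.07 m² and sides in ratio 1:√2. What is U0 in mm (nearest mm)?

870 × 1230 mm

Let the short side be w mm. Then w · w√2 = 1.07 m² = 1,070,000 mm².
w² = 1,070,000/√2, so w ≈ 869.8 mm; long side = w√2 ≈ 1230.1 mm.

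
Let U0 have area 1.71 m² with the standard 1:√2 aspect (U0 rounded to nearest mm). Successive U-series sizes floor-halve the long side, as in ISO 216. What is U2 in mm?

Let U0's short side be w mm. w · w√2 = 1.71 m² = 1,710,000 mm², so w ≈ 1099.6 mm and w√2 ≈ 1555.1 mm → U0 = 1100 × 1555 mm.
U1: ⌊1555/2⌋ × 1100 = 777 × 1100 mm
U2: ⌊1100/2⌋ × 777 = 550 × 777 mm

550 × 777 mm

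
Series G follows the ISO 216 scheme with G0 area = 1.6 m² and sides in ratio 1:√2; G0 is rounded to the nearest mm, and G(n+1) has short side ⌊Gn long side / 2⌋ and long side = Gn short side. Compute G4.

266 × 376 mm

Let G0's short side be w mm. w · w√2 = 1.6 m² = 1,600,000 mm², so w ≈ 1063.7 mm and w√2 ≈ 1504.2 mm → G0 = 1064 × 1504 mm.
G1: ⌊1504/2⌋ × 1064 = 752 × 1064 mm
G2: ⌊1064/2⌋ × 752 = 532 × 752 mm
G3: ⌊752/2⌋ × 532 = 376 × 532 mm
G4: ⌊532/2⌋ × 376 = 266 × 376 mm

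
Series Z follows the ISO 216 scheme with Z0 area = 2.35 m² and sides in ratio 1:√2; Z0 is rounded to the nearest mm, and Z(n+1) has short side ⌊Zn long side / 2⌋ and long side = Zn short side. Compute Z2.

Let Z0's short side be w mm. w · w√2 = 2.35 m² = 2,350,000 mm², so w ≈ 1289.1 mm and w√2 ≈ 1823.0 mm → Z0 = 1289 × 1823 mm.
Z1: ⌊1823/2⌋ × 1289 = 911 × 1289 mm
Z2: ⌊1289/2⌋ × 911 = 644 × 911 mm

644 × 911 mm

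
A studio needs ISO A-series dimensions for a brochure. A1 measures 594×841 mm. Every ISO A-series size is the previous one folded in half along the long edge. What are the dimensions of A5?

A2: ⌊841/2⌋ × 594 = 420 × 594 mm
A3: ⌊594/2⌋ × 420 = 297 × 420 mm
A4: ⌊420/2⌋ × 297 = 210 × 297 mm
A5: ⌊297/2⌋ × 210 = 148 × 210 mm

148 × 210 mm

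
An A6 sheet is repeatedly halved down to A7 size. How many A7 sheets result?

Each ISO step halves the sheet: 1 × A6 → 2 × A7
From A6 to A7 is 1 halving step: 2^1 = 2.

2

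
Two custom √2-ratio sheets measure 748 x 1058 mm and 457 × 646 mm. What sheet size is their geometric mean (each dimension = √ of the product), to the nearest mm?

Short side: √(748 · 457) = √341836 ≈ 584.7 → 585 mm
Long side: √(1058 · 646) = √683468 ≈ 826.7 → 827 mm

585 × 827 mm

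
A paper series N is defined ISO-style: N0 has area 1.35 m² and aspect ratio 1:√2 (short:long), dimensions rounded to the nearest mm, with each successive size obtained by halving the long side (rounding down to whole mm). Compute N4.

244 × 345 mm

Let N0's short side be w mm. w · w√2 = 1.35 m² = 1,350,000 mm², so w ≈ 977.0 mm and w√2 ≈ 1381.7 mm → N0 = 977 × 1382 mm.
N1: ⌊1382/2⌋ × 977 = 691 × 977 mm
N2: ⌊977/2⌋ × 691 = 488 × 691 mm
N3: ⌊691/2⌋ × 488 = 345 × 488 mm
N4: ⌊488/2⌋ × 345 = 244 × 345 mm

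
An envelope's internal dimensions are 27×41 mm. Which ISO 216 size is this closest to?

C10 (28 × 40 mm)

Aspect ratio 41/27 ≈ 1.519 (ISO target is √2 ≈ 1.414).
In the C-series (envelope sizes, between A and B): C10 = 28 × 40 mm.
Off by 2 mm total — nearest standard size.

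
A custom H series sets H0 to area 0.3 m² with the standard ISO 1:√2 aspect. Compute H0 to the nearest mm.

Let the short side be w mm. Then w · w√2 = 0.3 m² = 300,000 mm².
w² = 300,000/√2, so w ≈ 460.6 mm; long side = w√2 ≈ 651.4 mm.

461 × 651 mm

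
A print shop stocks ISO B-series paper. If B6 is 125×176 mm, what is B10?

B7: ⌊176/2⌋ × 125 = 88 × 125 mm
B8: ⌊125/2⌋ × 88 = 62 × 88 mm
B9: ⌊88/2⌋ × 62 = 44 × 62 mm
B10: ⌊62/2⌋ × 44 = 31 × 44 mm

31 × 44 mm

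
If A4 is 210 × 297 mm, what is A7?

74 × 105 mm

A5: ⌊297/2⌋ × 210 = 148 × 210 mm
A6: ⌊210/2⌋ × 148 = 105 × 148 mm
A7: ⌊148/2⌋ × 105 = 74 × 105 mm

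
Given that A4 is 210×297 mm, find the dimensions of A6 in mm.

105 × 148 mm

A5: ⌊297/2⌋ × 210 = 148 × 210 mm
A6: ⌊210/2⌋ × 148 = 105 × 148 mm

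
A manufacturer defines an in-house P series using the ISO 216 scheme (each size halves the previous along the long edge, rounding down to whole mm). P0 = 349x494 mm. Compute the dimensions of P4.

P1: ⌊494/2⌋ × 349 = 247 × 349 mm
P2: ⌊349/2⌋ × 247 = 174 × 247 mm
P3: ⌊247/2⌋ × 174 = 123 × 174 mm
P4: ⌊174/2⌋ × 123 = 87 × 123 mm

87 × 123 mm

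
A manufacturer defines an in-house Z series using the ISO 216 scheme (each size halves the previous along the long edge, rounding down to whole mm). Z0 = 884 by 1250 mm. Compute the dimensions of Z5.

Z1: ⌊1250/2⌋ × 884 = 625 × 884 mm
Z2: ⌊884/2⌋ × 625 = 442 × 625 mm
Z3: ⌊625/2⌋ × 442 = 312 × 442 mm
Z4: ⌊442/2⌋ × 312 = 221 × 312 mm
Z5: ⌊312/2⌋ × 221 = 156 × 221 mm

156 × 221 mm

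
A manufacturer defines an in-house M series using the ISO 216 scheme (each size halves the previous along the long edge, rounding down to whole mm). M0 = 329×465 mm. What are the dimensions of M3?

M1: ⌊465/2⌋ × 329 = 232 × 329 mm
M2: ⌊329/2⌋ × 232 = 164 × 232 mm
M3: ⌊232/2⌋ × 164 = 116 × 164 mm

116 × 164 mm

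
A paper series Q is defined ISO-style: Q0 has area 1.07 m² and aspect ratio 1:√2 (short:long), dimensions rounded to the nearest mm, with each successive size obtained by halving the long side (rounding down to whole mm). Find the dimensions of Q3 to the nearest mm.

307 × 435 mm

Let Q0's short side be w mm. w · w√2 = 1.07 m² = 1,070,000 mm², so w ≈ 869.8 mm and w√2 ≈ 1230.1 mm → Q0 = 870 × 1230 mm.
Q1: ⌊1230/2⌋ × 870 = 615 × 870 mm
Q2: ⌊870/2⌋ × 615 = 435 × 615 mm
Q3: ⌊615/2⌋ × 435 = 307 × 435 mm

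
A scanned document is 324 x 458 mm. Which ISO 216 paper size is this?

Aspect ratio 458/324 ≈ 1.414 — close to the ISO √2 ≈ 1.414.
In the C-series (envelope sizes, between A and B): C3 = 324 × 458 mm.

C3 (324 × 458 mm)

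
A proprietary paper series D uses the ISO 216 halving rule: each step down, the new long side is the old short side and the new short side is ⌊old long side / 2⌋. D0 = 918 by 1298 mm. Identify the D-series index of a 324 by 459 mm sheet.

D0: 918 × 1298 mm
D1: 649 × 918 mm
D2: 459 × 649 mm
D3: 324 × 459 mm
D4: 229 × 324 mm
→ matches D3.

D3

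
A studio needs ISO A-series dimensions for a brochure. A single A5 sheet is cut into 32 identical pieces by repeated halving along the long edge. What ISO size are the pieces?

A10

32 = 2^5, so 5 halving steps.
A5 → A6 → … → A10 after 5 steps.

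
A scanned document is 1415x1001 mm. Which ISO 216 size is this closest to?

B0 (1000 × 1414 mm)

Aspect ratio 1415/1001 ≈ 1.414 — close to the ISO √2 ≈ 1.414.
In the B-series (B0 = 1000 × 1414 mm): B0 = 1000 × 1414 mm.
Off by 2 mm total — nearest standard size.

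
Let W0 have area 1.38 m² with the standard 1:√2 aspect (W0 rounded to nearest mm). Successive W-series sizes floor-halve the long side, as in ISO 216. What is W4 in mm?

247 × 349 mm

Let W0's short side be w mm. w · w√2 = 1.38 m² = 1,380,000 mm², so w ≈ 987.8 mm and w√2 ≈ 1397.0 mm → W0 = 988 × 1397 mm.
W1: ⌊1397/2⌋ × 988 = 698 × 988 mm
W2: ⌊988/2⌋ × 698 = 494 × 698 mm
W3: ⌊698/2⌋ × 494 = 349 × 494 mm
W4: ⌊494/2⌋ × 349 = 247 × 349 mm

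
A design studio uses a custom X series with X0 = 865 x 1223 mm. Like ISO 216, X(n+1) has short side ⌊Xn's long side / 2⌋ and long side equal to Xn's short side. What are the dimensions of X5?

X1 = 611 × 865 mm (from X0 by 1 halving).
X2: ⌊865/2⌋ × 611 = 432 × 611 mm
X3: ⌊611/2⌋ × 432 = 305 × 432 mm
X4: ⌊432/2⌋ × 305 = 216 × 305 mm
X5: ⌊305/2⌋ × 216 = 152 × 216 mm

152 × 216 mm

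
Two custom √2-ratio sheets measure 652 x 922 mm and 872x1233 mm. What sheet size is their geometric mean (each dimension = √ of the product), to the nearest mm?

754 × 1066 mm

Short side: √(652 · 872) = √568544 ≈ 754.0 → 754 mm
Long side: √(922 · 1233) = √1136826 ≈ 1066.2 → 1066 mm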